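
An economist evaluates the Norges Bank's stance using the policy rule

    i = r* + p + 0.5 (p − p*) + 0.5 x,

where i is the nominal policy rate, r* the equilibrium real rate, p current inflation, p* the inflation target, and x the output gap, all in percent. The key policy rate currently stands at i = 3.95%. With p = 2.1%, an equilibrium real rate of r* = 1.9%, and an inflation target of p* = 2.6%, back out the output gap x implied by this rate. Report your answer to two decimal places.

0.40%

0.5 x = 3.95 − 1.9 − 2.1 − 0.5 × (2.1 − 2.6) = 0.2
x = 0.2 / 0.5 = 0.40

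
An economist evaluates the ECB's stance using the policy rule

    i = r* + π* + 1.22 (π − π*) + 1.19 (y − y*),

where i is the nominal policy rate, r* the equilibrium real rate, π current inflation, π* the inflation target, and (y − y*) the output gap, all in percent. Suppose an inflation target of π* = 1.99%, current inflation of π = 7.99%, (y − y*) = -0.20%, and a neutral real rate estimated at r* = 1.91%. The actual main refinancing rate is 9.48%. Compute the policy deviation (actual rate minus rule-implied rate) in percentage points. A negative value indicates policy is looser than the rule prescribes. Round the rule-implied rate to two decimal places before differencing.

i = 1.91 + 1.99 + 1.22 × (7.99 − 1.99) + 1.19 × (-0.20)
   = 1.91 + 1.99 + 7.32 − 0.238 = 10.98
Deviation = 9.48 − 10.98 = -1.50 pp.

-1.50 pp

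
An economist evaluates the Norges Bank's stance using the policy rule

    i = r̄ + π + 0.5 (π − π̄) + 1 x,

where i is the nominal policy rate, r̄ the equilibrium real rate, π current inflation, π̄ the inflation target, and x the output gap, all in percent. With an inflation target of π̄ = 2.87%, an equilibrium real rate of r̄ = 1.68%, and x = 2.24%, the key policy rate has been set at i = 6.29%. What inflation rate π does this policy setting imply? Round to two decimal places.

2.54%

Collecting π: i = r̄ + (1 + 0.5) π − 0.5 π̄ + 1 x
1.5 π = 6.29 − 1.68 + 0.5 × 2.87 − 1 × 2.24 = 3.805
π = 3.805 / 1.5 = 2.54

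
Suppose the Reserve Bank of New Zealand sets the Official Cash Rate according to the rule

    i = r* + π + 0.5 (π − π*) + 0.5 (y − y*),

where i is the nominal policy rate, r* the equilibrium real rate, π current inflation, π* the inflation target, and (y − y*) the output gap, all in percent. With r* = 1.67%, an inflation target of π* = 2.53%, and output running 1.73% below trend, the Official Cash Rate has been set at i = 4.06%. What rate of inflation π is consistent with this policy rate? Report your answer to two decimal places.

3.01%

Output 1.73% below potential → (y − y*) = -1.73.
Collecting π: i = r* + (1 + 0.5) π − 0.5 π* + 0.5 (y − y*)
1.5 π = 4.06 − 1.67 + 0.5 × 2.53 − 0.5 × (-1.73) = 4.52
π = 4.52 / 1.5 = 3.01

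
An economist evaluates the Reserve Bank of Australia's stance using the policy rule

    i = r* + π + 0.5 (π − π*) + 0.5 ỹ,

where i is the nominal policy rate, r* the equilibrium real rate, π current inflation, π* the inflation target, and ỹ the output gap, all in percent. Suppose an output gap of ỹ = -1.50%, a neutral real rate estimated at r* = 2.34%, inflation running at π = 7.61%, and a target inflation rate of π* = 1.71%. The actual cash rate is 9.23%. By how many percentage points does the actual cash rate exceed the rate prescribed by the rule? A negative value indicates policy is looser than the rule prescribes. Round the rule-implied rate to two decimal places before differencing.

-2.92 pp

i = 2.34 + 7.61 + 0.5 × (7.61 − 1.71) + 0.5 × (-1.50)
   = 2.34 + 7.61 + 2.95 − 0.75 = 12.15
Deviation = 9.23 − 12.15 = -2.92 pp.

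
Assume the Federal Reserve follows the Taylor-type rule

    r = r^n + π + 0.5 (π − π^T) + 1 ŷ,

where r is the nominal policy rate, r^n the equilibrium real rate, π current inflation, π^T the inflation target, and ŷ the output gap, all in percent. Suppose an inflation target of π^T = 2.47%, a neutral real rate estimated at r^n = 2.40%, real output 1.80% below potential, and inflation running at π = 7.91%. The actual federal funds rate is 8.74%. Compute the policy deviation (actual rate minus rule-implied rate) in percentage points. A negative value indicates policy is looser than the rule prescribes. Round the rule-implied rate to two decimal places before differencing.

Output 1.80% below potential → ŷ = -1.80.
r = 2.40 + 7.91 + 0.5 × (7.91 − 2.47) + 1 × (-1.80)
   = 2.40 + 7.91 + 2.72 − 1.8 = 11.23
Deviation = 8.74 − 11.23 = -2.49 pp.

-2.49 pp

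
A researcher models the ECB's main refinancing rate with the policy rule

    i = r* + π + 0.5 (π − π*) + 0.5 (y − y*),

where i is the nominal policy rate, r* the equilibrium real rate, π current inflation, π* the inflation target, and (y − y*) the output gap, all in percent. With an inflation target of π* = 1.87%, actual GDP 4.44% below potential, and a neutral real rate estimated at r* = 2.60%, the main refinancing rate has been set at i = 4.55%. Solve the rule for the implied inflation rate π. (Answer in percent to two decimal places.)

Output 4.44% below potential → (y − y*) = -4.44.
Collecting π: i = r* + (1 + 0.5) π − 0.5 π* + 0.5 (y − y*)
1.5 π = 4.55 − 2.60 + 0.5 × 1.87 − 0.5 × (-4.44) = 5.105
π = 5.105 / 1.5 = 3.40

3.40%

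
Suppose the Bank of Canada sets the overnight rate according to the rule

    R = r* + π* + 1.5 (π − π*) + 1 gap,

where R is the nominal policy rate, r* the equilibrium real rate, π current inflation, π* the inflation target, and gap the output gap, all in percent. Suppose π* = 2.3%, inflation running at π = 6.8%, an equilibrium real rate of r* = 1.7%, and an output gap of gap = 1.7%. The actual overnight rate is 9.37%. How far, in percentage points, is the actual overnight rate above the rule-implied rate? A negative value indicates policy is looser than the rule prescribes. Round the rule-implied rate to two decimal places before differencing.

R = 1.7 + 2.3 + 1.5 × (6.8 − 2.3) + 1 × 1.7
   = 1.7 + 2.3 + 6.75 + 1.7 = 12.45
Deviation = 9.37 − 12.45 = -3.08 pp.

-3.08 pp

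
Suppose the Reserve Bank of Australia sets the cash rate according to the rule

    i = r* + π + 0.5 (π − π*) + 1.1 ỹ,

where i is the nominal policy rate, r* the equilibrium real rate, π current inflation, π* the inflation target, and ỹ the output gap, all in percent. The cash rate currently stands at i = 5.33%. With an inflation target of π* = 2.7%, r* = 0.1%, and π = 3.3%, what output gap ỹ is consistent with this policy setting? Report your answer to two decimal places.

1.1 ỹ = 5.33 − 0.1 − 3.3 − 0.5 × (3.3 − 2.7) = 1.63
ỹ = 1.63 / 1.1 = 1.48

1.48%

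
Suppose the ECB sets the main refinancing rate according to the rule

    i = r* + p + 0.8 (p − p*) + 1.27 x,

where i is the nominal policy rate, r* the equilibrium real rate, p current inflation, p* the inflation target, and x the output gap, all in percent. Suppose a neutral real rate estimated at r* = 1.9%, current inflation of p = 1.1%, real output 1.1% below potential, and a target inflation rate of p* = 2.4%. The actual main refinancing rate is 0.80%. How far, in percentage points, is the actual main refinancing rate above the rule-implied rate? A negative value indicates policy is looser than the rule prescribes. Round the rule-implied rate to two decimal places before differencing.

Output 1.1% below potential → x = -1.1.
i = 1.9 + 1.1 + 0.8 × (1.1 − 2.4) + 1.27 × (-1.1)
   = 1.9 + 1.1 − 1.04 − 1.397 = 0.56
Deviation = 0.80 − 0.56 = 0.24 pp.

0.24 pp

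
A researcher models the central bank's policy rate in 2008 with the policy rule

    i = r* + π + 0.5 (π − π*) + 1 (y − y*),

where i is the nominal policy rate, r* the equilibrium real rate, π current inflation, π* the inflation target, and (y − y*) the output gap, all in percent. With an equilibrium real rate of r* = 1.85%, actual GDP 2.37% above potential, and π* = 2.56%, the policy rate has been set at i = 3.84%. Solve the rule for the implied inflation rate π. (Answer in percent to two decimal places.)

0.60%

Output 2.37% above potential → (y − y*) = 2.37.
Collecting π: i = r* + (1 + 0.5) π − 0.5 π* + 1 (y − y*)
1.5 π = 3.84 − 1.85 + 0.5 × 2.56 − 1 × 2.37 = 0.9
π = 0.9 / 1.5 = 0.60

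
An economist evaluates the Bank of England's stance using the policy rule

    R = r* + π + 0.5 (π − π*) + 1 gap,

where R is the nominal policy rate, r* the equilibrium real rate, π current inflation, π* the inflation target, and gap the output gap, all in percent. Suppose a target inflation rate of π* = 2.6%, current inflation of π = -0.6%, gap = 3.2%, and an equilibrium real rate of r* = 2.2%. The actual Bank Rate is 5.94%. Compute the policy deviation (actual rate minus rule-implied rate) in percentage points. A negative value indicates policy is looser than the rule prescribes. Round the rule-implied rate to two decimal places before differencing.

2.74 pp

R = 2.2 + (-0.6) + 0.5 × (-0.6 − 2.6) + 1 × 3.2
   = 2.2 − 0.6 − 1.6 + 3.2 = 3.20
Deviation = 5.94 − 3.20 = 2.74 pp.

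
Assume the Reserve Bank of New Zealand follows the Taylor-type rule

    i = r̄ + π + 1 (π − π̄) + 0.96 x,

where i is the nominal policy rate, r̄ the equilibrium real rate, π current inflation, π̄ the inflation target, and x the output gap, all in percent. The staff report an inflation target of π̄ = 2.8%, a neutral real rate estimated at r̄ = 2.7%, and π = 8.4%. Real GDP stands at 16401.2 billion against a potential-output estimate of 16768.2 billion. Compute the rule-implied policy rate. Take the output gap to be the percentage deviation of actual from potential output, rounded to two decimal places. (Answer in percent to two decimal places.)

14.60%

Output gap = 100 × (16401.2 − 16768.2) / 16768.2 = -2.19%.
i = 2.70 + 8.40 + 1 × (8.40 − 2.80) + 0.96 × (-2.19)
   = 2.70 + 8.4 + 5.6 − 2.1024 = 14.60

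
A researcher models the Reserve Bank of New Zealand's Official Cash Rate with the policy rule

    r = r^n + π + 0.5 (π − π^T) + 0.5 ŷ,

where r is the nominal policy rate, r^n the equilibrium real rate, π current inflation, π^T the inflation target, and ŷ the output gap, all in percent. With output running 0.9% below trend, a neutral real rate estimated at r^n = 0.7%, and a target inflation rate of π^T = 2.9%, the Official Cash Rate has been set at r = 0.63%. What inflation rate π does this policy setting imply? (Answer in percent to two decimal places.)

1.22%

Output 0.9% below potential → ŷ = -0.9.
Collecting π: r = r^n + (1 + 0.5) π − 0.5 π^T + 0.5 ŷ
1.5 π = 0.63 − 0.7 + 0.5 × 2.9 − 0.5 × (-0.9) = 1.83
π = 1.83 / 1.5 = 1.22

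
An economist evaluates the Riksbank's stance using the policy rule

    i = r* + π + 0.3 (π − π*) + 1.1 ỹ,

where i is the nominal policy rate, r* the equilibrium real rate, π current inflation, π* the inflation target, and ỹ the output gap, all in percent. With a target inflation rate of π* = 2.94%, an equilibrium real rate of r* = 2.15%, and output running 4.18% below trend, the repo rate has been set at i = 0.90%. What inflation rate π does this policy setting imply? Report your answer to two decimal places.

3.25%

Output 4.18% below potential → ỹ = -4.18.
Collecting π: i = r* + (1 + 0.3) π − 0.3 π* + 1.1 ỹ
1.3 π = 0.90 − 2.15 + 0.3 × 2.94 − 1.1 × (-4.18) = 4.23
π = 4.23 / 1.3 = 3.25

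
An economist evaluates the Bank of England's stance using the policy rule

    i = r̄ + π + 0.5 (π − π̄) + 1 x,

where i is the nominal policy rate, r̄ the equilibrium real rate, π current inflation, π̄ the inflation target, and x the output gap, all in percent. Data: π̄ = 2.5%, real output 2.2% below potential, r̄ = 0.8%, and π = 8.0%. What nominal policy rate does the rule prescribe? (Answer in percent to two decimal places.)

Output 2.2% below potential → x = -2.2.
i = 0.8 + 8.0 + 0.5 × (8.0 − 2.5) + 1 × (-2.2)
   = 0.8 + 8 + 2.75 − 2.2 = 9.35

9.35%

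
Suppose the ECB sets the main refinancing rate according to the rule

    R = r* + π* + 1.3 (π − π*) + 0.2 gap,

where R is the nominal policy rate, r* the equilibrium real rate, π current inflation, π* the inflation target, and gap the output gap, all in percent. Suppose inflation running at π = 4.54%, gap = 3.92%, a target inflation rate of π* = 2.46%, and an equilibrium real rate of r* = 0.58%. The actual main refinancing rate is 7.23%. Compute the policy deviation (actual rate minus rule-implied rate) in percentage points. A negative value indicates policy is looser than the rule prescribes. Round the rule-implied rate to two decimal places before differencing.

R = 0.58 + 2.46 + 1.3 × (4.54 − 2.46) + 0.2 × 3.92
   = 0.58 + 2.46 + 2.704 + 0.784 = 6.53
Deviation = 7.23 − 6.53 = 0.70 pp.

0.70 pp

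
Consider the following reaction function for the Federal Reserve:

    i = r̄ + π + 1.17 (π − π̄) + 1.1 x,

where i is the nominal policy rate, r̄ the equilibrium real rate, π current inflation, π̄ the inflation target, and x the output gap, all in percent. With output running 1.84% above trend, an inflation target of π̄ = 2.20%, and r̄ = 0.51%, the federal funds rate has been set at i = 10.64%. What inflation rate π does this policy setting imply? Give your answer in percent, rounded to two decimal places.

Output 1.84% above potential → x = 1.84.
Collecting π: i = r̄ + (1 + 1.17) π − 1.17 π̄ + 1.1 x
2.17 π = 10.64 − 0.51 + 1.17 × 2.20 − 1.1 × 1.84 = 10.68
π = 10.68 / 2.17 = 4.92

4.92%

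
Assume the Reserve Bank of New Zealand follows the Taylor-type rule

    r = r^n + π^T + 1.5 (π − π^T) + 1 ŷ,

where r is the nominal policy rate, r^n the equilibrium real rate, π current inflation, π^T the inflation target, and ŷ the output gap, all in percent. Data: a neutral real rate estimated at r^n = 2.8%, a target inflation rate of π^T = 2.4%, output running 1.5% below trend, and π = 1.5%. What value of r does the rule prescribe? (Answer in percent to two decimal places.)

Output 1.5% below potential → ŷ = -1.5.
r = 2.8 + 2.4 + 1.5 × (1.5 − 2.4) + 1 × (-1.5)
   = 2.8 + 2.4 − 1.35 − 1.5 = 2.35

2.35%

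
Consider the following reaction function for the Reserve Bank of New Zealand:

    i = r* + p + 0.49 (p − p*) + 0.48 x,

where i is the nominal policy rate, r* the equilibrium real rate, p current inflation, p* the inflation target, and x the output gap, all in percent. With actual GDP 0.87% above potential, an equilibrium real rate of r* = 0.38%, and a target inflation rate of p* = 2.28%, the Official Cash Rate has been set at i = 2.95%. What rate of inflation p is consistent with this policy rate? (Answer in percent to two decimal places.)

2.19%

Output 0.87% above potential → x = 0.87.
Collecting p: i = r* + (1 + 0.49) p − 0.49 p* + 0.48 x
1.49 p = 2.95 − 0.38 + 0.49 × 2.28 − 0.48 × 0.87 = 3.2696
p = 3.2696 / 1.49 = 2.19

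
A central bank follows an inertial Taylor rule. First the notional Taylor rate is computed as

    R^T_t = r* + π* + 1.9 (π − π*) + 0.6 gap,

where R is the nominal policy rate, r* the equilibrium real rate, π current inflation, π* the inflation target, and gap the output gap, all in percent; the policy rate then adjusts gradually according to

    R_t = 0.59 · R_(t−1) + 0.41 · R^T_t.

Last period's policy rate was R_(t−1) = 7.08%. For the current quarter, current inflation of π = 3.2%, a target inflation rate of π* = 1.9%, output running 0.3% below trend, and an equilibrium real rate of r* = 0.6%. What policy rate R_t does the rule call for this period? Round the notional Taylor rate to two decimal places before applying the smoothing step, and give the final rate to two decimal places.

Output 0.3% below potential → gap = -0.3.
R^T_t = 0.6 + 1.9 + 1.9 × (3.2 − 1.9) + 0.6 × (-0.3)
   = 0.6 + 1.9 + 2.47 − 0.18 = 4.79
R_t = 0.59 × 7.08 + 0.41 × 4.79 = 4.1772 + 1.9639 = 6.14

6.14%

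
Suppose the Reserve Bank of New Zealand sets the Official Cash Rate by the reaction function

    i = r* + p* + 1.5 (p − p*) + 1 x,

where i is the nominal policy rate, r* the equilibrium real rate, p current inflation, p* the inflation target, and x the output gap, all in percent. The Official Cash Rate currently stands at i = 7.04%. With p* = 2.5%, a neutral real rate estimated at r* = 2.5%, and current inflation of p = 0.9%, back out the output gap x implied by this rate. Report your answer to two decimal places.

4.44%

1 x = 7.04 − 2.5 − 2.5 − 1.5 × (0.9 − 2.5) = 4.44
x = 4.44 / 1 = 4.44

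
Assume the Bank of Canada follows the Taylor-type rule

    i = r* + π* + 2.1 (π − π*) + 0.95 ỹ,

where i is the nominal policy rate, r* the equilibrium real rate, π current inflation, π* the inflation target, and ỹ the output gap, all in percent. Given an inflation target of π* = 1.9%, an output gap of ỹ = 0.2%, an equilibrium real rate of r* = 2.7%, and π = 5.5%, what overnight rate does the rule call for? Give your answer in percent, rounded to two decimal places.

i = 2.7 + 1.9 + 2.1 × (5.5 − 1.9) + 0.95 × 0.2
   = 2.7 + 1.9 + 7.56 + 0.19 = 12.35

12.35%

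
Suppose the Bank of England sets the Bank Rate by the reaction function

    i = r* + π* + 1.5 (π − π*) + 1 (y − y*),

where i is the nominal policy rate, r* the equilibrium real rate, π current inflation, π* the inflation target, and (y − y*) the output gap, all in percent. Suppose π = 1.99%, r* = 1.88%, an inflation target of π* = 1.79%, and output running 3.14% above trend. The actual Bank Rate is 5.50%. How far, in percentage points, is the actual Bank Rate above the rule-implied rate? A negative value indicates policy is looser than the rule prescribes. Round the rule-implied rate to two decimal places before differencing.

-1.61 pp

Output 3.14% above potential → (y − y*) = 3.14.
i = 1.88 + 1.79 + 1.5 × (1.99 − 1.79) + 1 × 3.14
   = 1.88 + 1.79 + 0.3 + 3.14 = 7.11
Deviation = 5.50 − 7.11 = -1.61 pp.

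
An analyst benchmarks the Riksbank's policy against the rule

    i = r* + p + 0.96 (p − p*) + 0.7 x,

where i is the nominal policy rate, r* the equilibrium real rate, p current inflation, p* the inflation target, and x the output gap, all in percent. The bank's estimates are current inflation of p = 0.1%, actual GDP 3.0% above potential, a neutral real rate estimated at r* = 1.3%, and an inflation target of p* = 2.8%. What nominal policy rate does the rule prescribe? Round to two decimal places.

0.91%

Output 3.0% above potential → x = 3.0.
i = 1.3 + 0.1 + 0.96 × (0.1 − 2.8) + 0.7 × 3.0
   = 1.3 + 0.1 − 2.592 + 2.1 = 0.91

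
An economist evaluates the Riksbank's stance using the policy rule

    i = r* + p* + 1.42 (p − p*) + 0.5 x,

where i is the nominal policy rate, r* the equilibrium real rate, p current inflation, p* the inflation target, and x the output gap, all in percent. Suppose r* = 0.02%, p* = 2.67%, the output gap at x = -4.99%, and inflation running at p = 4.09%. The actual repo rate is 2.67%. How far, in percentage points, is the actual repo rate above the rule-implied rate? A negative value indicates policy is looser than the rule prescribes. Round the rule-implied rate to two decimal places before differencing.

i = 0.02 + 2.67 + 1.42 × (4.09 − 2.67) + 0.5 × (-4.99)
   = 0.02 + 2.67 + 2.0164 − 2.495 = 2.21
Deviation = 2.67 − 2.21 = 0.46 pp.

0.46 pp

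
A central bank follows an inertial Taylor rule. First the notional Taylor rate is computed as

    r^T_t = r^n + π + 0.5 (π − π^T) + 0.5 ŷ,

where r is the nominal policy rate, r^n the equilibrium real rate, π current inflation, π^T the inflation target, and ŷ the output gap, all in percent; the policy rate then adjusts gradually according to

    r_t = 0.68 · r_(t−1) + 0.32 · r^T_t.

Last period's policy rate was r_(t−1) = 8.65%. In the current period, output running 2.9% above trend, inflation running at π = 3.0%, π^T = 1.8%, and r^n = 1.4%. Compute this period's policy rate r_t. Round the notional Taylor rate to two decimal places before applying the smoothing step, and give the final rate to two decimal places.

Output 2.9% above potential → ŷ = 2.9.
r^T_t = 1.4 + 3.0 + 0.5 × (3.0 − 1.8) + 0.5 × 2.9
   = 1.4 + 3 + 0.6 + 1.45 = 6.45
r_t = 0.68 × 8.65 + 0.32 × 6.45 = 5.882 + 2.064 = 7.95

7.95%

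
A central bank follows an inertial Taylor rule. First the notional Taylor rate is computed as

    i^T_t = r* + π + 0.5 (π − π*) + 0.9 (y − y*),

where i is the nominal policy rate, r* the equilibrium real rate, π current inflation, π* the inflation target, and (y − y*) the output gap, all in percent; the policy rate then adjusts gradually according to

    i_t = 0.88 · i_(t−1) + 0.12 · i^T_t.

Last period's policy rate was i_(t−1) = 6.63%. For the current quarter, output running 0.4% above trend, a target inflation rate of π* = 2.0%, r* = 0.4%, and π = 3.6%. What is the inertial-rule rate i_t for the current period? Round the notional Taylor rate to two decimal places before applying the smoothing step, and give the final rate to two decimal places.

Output 0.4% above potential → (y − y*) = 0.4.
i^T_t = 0.4 + 3.6 + 0.5 × (3.6 − 2.0) + 0.9 × 0.4
   = 0.4 + 3.6 + 0.8 + 0.36 = 5.16
i_t = 0.88 × 6.63 + 0.12 × 5.16 = 5.8344 + 0.6192 = 6.45

6.45%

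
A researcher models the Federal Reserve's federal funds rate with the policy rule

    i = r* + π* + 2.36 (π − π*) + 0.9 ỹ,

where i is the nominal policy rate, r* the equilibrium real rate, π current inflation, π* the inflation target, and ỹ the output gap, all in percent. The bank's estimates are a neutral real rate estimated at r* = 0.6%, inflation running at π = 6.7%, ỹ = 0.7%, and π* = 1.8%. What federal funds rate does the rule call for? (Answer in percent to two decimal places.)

i = 0.6 + 1.8 + 2.36 × (6.7 − 1.8) + 0.9 × 0.7
   = 0.6 + 1.8 + 11.564 + 0.63 = 14.59

14.59%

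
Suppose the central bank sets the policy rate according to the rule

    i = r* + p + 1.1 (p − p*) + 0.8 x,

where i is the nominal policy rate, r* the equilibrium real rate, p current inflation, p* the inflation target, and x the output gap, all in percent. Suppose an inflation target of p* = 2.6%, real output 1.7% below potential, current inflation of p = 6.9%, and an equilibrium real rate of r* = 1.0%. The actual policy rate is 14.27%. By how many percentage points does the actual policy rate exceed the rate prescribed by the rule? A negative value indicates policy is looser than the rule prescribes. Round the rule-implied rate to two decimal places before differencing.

3.00 pp

Output 1.7% below potential → x = -1.7.
i = 1.0 + 6.9 + 1.1 × (6.9 − 2.6) + 0.8 × (-1.7)
   = 1.0 + 6.9 + 4.73 − 1.36 = 11.27
Deviation = 14.27 − 11.27 = 3.00 pp.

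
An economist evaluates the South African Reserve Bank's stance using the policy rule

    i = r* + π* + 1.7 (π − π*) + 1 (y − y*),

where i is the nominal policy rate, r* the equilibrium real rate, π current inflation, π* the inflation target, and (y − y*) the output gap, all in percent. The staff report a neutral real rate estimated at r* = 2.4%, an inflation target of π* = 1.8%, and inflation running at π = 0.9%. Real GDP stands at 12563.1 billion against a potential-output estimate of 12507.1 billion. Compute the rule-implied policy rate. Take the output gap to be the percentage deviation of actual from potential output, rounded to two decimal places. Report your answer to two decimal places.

Output gap = 100 × (12563.1 − 12507.1) / 12507.1 = 0.45%.
i = 2.40 + 1.80 + 1.7 × (0.90 − 1.80) + 1 × 0.45
   = 2.40 + 1.8 − 1.53 + 0.45 = 3.12

3.12%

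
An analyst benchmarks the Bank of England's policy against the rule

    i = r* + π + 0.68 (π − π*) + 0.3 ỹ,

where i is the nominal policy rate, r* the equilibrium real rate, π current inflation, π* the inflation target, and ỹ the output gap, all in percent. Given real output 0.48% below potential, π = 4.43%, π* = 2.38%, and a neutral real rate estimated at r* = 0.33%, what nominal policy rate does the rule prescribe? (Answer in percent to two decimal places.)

6.01%

Output 0.48% below potential → ỹ = -0.48.
i = 0.33 + 4.43 + 0.68 × (4.43 − 2.38) + 0.3 × (-0.48)
   = 0.33 + 4.43 + 1.394 − 0.144 = 6.01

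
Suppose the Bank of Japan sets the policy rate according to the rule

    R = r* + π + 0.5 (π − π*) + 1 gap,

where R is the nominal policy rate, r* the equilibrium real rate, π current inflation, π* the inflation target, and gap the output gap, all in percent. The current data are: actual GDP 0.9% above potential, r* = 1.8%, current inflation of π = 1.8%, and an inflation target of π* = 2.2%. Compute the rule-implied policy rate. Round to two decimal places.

4.30%

Output 0.9% above potential → gap = 0.9.
R = 1.8 + 1.8 + 0.5 × (1.8 − 2.2) + 1 × 0.9
   = 1.8 + 1.8 − 0.2 + 0.9 = 4.30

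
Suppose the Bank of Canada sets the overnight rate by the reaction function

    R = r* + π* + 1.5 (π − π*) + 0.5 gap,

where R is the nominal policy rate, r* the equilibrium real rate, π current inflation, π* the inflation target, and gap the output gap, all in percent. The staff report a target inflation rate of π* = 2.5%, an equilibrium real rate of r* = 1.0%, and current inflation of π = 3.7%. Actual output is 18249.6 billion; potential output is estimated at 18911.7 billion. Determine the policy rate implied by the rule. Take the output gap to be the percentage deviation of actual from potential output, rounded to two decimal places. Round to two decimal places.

Output gap = 100 × (18249.6 − 18911.7) / 18911.7 = -3.50%.
R = 1.00 + 2.50 + 1.5 × (3.70 − 2.50) + 0.5 × (-3.50)
   = 1.00 + 2.5 + 1.8 − 1.75 = 3.55

3.55%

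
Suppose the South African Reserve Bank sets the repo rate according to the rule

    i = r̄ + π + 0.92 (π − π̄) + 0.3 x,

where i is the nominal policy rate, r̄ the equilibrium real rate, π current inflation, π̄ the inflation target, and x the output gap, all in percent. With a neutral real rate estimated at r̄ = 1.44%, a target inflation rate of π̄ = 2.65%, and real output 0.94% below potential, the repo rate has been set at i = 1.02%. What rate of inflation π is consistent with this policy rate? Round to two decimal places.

1.20%

Output 0.94% below potential → x = -0.94.
Collecting π: i = r̄ + (1 + 0.92) π − 0.92 π̄ + 0.3 x
1.92 π = 1.02 − 1.44 + 0.92 × 2.65 − 0.3 × (-0.94) = 2.3
π = 2.3 / 1.92 = 1.20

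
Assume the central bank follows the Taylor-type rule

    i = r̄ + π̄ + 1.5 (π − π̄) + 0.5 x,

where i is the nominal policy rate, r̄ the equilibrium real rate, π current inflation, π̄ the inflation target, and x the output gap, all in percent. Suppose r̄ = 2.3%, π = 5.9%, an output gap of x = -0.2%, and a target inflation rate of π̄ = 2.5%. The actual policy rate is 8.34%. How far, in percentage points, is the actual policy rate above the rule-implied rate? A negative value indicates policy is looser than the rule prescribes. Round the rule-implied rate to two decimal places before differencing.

-1.46 pp

i = 2.3 + 2.5 + 1.5 × (5.9 − 2.5) + 0.5 × (-0.2)
   = 2.3 + 2.5 + 5.1 − 0.1 = 9.80
Deviation = 8.34 − 9.80 = -1.46 pp.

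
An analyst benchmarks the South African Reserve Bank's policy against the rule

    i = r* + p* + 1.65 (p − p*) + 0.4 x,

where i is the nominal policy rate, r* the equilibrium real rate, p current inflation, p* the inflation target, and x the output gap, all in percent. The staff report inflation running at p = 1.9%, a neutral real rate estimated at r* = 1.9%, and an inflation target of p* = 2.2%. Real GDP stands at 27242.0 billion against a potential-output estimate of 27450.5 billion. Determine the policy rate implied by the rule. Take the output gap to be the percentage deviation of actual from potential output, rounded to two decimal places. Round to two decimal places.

Output gap = 100 × (27242.0 − 27450.5) / 27450.5 = -0.76%.
i = 1.90 + 2.20 + 1.65 × (1.90 − 2.20) + 0.4 × (-0.76)
   = 1.90 + 2.2 − 0.495 − 0.304 = 3.30

3.30%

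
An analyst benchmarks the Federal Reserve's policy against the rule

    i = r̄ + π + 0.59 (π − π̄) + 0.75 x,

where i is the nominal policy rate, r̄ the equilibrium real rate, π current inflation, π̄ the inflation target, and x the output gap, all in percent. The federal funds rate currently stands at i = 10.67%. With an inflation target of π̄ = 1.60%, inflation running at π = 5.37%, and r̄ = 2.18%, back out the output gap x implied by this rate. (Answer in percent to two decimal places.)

1.19%

0.75 x = 10.67 − 2.18 − 5.37 − 0.59 × (5.37 − 1.60) = 0.8957
x = 0.8957 / 0.75 = 1.19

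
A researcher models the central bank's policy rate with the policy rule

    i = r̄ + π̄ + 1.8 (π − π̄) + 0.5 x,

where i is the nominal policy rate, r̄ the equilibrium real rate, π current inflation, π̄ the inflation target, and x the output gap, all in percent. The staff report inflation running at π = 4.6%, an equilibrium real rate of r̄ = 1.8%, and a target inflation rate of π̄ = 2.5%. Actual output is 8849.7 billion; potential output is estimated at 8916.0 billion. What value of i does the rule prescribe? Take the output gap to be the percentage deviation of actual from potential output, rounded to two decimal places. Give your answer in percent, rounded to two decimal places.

7.71%

Output gap = 100 × (8849.7 − 8916.0) / 8916.0 = -0.74%.
i = 1.80 + 2.50 + 1.8 × (4.60 − 2.50) + 0.5 × (-0.74)
   = 1.80 + 2.5 + 3.78 − 0.37 = 7.71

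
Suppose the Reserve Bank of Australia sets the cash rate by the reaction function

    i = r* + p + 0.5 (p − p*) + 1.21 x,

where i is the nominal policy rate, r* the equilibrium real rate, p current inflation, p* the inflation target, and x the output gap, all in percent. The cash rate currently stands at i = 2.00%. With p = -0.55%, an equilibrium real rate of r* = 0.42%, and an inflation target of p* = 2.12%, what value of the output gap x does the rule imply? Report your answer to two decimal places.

1.21 x = 2.00 − 0.42 − (-0.55) − 0.5 × ((-0.55) − 2.12) = 3.465
x = 3.465 / 1.21 = 2.86

2.86%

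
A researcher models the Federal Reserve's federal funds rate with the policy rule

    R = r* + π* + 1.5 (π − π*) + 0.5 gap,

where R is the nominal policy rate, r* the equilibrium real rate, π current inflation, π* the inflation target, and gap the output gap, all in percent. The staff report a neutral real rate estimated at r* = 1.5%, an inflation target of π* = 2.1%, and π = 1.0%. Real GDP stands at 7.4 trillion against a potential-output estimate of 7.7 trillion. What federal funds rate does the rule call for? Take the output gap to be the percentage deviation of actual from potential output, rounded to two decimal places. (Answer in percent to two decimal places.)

0.00%

Output gap = 100 × (7.4 − 7.7) / 7.7 = -3.90%.
R = 1.50 + 2.10 + 1.5 × (1.00 − 2.10) + 0.5 × (-3.90)
   = 1.50 + 2.1 − 1.65 − 1.95 = 0.00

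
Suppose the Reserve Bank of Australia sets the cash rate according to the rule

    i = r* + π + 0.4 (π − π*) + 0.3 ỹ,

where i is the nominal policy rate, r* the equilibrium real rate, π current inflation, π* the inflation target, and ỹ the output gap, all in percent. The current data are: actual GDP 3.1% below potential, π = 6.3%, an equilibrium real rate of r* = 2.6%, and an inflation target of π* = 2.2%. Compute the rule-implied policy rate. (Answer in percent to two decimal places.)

Output 3.1% below potential → ỹ = -3.1.
i = 2.6 + 6.3 + 0.4 × (6.3 − 2.2) + 0.3 × (-3.1)
   = 2.6 + 6.3 + 1.64 − 0.93 = 9.61

9.61%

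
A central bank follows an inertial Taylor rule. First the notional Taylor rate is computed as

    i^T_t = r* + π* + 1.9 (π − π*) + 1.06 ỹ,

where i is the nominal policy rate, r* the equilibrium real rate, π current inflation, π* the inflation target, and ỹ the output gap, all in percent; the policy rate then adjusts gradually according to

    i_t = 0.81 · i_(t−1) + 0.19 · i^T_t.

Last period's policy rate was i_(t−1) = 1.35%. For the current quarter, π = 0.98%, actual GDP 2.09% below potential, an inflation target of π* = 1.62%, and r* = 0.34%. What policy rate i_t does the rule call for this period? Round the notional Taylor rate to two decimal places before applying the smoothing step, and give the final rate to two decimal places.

Output 2.09% below potential → ỹ = -2.09.
i^T_t = 0.34 + 1.62 + 1.9 × (0.98 − 1.62) + 1.06 × (-2.09)
   = 0.34 + 1.62 − 1.216 − 2.2154 = -1.47
i_t = 0.81 × 1.35 + 0.19 × (-1.47) = 1.0935 − 0.2793 = 0.81

0.81%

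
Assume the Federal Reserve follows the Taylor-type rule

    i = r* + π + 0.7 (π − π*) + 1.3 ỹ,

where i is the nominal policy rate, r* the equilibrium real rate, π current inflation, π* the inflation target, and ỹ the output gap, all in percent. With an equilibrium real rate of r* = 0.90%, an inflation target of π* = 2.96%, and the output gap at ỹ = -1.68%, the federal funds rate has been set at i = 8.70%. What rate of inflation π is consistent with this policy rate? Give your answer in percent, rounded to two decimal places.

Collecting π: i = r* + (1 + 0.7) π − 0.7 π* + 1.3 ỹ
1.7 π = 8.70 − 0.90 + 0.7 × 2.96 − 1.3 × (-1.68) = 12.056
π = 12.056 / 1.7 = 7.09

7.09%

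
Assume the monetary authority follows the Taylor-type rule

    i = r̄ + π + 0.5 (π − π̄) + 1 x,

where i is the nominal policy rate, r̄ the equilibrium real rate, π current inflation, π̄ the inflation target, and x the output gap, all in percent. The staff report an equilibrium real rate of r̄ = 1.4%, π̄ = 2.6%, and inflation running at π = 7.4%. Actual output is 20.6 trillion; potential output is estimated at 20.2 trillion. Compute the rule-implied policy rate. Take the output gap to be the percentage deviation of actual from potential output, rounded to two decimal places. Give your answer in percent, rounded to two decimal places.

Output gap = 100 × (20.6 − 20.2) / 20.2 = 1.98%.
i = 1.40 + 7.40 + 0.5 × (7.40 − 2.60) + 1 × 1.98
   = 1.40 + 7.4 + 2.4 + 1.98 = 13.18

13.18%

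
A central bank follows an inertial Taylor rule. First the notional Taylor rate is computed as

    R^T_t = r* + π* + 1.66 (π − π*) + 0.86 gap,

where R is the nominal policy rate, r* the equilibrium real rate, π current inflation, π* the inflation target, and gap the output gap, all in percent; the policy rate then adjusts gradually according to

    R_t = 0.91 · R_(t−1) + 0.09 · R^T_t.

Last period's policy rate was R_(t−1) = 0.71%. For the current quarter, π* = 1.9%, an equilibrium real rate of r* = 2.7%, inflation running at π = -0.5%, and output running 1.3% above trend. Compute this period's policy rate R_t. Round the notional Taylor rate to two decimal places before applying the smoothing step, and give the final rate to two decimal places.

Output 1.3% above potential → gap = 1.3.
R^T_t = 2.7 + 1.9 + 1.66 × (-0.5 − 1.9) + 0.86 × 1.3
   = 2.7 + 1.9 − 3.984 + 1.118 = 1.73
R_t = 0.91 × 0.71 + 0.09 × 1.73 = 0.6461 + 0.1557 = 0.80

0.80%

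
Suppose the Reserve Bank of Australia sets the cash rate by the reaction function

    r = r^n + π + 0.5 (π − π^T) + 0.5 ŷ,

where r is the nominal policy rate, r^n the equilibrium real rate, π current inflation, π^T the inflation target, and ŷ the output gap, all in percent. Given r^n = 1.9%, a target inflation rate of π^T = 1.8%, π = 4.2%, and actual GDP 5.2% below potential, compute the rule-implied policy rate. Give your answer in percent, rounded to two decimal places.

Output 5.2% below potential → ŷ = -5.2.
r = 1.9 + 4.2 + 0.5 × (4.2 − 1.8) + 0.5 × (-5.2)
   = 1.9 + 4.2 + 1.2 − 2.6 = 4.70

4.70%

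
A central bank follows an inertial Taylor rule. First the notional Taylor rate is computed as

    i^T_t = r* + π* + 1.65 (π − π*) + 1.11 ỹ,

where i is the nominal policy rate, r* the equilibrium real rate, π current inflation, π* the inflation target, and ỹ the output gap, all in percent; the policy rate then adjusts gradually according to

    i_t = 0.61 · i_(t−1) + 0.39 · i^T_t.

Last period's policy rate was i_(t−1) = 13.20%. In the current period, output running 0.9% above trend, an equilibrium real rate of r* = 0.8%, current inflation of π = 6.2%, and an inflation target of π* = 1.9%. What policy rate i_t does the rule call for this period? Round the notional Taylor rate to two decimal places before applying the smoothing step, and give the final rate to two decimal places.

12.26%

Output 0.9% above potential → ỹ = 0.9.
i^T_t = 0.8 + 1.9 + 1.65 × (6.2 − 1.9) + 1.11 × 0.9
   = 0.8 + 1.9 + 7.095 + 0.999 = 10.79
i_t = 0.61 × 13.20 + 0.39 × 10.79 = 8.052 + 4.2081 = 12.26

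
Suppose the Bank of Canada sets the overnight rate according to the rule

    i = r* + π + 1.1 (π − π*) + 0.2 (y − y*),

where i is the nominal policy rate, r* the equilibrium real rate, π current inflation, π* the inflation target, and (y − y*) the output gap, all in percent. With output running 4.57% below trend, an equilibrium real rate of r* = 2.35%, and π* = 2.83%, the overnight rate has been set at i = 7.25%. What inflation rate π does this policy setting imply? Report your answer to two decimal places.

Output 4.57% below potential → (y − y*) = -4.57.
Collecting π: i = r* + (1 + 1.1) π − 1.1 π* + 0.2 (y − y*)
2.1 π = 7.25 − 2.35 + 1.1 × 2.83 − 0.2 × (-4.57) = 8.927
π = 8.927 / 2.1 = 4.25

4.25%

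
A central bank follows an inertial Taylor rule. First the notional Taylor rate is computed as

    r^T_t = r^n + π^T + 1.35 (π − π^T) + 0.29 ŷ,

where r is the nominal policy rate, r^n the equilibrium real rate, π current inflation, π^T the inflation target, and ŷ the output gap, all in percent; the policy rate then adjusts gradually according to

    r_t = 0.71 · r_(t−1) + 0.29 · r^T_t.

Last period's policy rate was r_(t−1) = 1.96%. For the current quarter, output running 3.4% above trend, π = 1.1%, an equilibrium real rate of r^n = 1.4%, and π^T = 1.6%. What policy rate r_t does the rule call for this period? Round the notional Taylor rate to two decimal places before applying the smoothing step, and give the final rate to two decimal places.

2.35%

Output 3.4% above potential → ŷ = 3.4.
r^T_t = 1.4 + 1.6 + 1.35 × (1.1 − 1.6) + 0.29 × 3.4
   = 1.4 + 1.6 − 0.675 + 0.986 = 3.31
r_t = 0.71 × 1.96 + 0.29 × 3.31 = 1.3916 + 0.9599 = 2.35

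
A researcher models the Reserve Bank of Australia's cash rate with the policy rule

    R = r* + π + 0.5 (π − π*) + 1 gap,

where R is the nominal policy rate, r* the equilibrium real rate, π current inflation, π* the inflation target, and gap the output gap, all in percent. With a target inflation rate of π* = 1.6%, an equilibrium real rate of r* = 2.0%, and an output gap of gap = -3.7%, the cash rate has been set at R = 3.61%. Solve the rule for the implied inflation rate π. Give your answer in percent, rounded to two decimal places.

4.07%

Collecting π: R = r* + (1 + 0.5) π − 0.5 π* + 1 gap
1.5 π = 3.61 − 2.0 + 0.5 × 1.6 − 1 × (-3.7) = 6.11
π = 6.11 / 1.5 = 4.07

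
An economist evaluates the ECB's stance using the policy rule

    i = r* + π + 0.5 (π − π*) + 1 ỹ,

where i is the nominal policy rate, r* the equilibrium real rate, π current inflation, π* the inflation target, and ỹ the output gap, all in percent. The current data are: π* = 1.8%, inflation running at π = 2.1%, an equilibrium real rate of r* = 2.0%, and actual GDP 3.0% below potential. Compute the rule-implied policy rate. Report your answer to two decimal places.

1.25%

Output 3.0% below potential → ỹ = -3.0.
i = 2.0 + 2.1 + 0.5 × (2.1 − 1.8) + 1 × (-3.0)
   = 2.0 + 2.1 + 0.15 − 3 = 1.25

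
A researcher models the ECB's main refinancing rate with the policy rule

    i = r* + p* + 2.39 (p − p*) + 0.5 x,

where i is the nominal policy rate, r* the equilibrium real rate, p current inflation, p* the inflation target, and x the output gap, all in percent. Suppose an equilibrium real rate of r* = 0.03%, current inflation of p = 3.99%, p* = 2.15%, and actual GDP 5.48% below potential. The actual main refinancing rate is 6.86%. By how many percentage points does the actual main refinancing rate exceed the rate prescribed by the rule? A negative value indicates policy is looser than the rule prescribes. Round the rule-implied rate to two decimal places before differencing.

3.02 pp

Output 5.48% below potential → x = -5.48.
i = 0.03 + 2.15 + 2.39 × (3.99 − 2.15) + 0.5 × (-5.48)
   = 0.03 + 2.15 + 4.3976 − 2.74 = 3.84
Deviation = 6.86 − 3.84 = 3.02 pp.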